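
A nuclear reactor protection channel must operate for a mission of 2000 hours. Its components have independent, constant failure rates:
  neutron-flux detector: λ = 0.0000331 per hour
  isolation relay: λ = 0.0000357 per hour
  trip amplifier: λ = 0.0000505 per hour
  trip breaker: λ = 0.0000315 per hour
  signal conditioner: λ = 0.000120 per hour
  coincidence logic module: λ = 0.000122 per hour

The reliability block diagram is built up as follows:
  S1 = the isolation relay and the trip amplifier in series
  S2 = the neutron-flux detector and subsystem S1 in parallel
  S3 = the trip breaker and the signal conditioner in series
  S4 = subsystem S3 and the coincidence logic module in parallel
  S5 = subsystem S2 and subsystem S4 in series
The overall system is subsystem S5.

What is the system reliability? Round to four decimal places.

0.9338

R(neutron-flux detector) = exp(−0.0000331 × 2000) = 0.935944
R(isolation relay) = exp(−0.0000357 × 2000) = 0.931089
R(trip amplifier) = exp(−0.0000505 × 2000) = 0.903933
R(trip breaker) = exp(−0.0000315 × 2000) = 0.938943
R(signal conditioner) = exp(−0.000120 × 2000) = 0.786628
R(coincidence logic module) = exp(−0.000122 × 2000) = 0.783488
Series (isolation relay and trip amplifier): 0.931089 × 0.903933 = 0.841642
Parallel (neutron-flux detector and [0.841642]): 1 − (1 − 0.935944)(1 − 0.841642) = 0.989856
Series (trip breaker and signal conditioner): 0.938943 × 0.786628 = 0.738599
Parallel ([0.738599] and coincidence logic module): 1 − (1 − 0.738599)(1 − 0.783488) = 0.943404
Series ([0.989856] and [0.943404]): 0.989856 × 0.943404 = 0.9338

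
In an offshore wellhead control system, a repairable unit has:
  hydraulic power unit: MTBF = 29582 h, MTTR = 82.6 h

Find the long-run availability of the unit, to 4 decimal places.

0.9972

A(hydraulic power unit) = MTBF/(MTBF+MTTR) = 29582/(29582+82.6) = 0.9972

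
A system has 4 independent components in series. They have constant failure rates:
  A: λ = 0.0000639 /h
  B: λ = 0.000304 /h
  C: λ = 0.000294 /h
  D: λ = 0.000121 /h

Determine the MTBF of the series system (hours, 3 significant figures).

1280

Series of exponential components: λ_sys = Σ λ_i
λ_sys = 0.0000639 + 0.000304 + 0.000294 + 0.000121 = 7.8290e-04 /h
MTBF = 1 / λ_sys = 1280 h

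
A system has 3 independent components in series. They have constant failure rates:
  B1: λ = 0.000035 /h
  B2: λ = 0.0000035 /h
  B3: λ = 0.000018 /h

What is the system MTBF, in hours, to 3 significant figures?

Series of exponential components: λ_sys = Σ λ_i
λ_sys = 0.000035 + 0.0000035 + 0.000018 = 5.6500e-05 /h
MTBF = 1 / λ_sys = 17700 h

17700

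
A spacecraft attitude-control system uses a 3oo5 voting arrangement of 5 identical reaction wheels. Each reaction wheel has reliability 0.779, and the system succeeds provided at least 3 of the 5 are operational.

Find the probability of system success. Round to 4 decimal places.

R = Σ_{i=3}^{5} C(5,i) p^i (1−p)^{5−i} with p = 0.779
C(5,3)·0.779^3·0.221^2 = 0.230886
C(5,4)·0.779^4·0.221^1 = 0.406923
C(5,5)·0.779^5·0.221^0 = 0.286871
Sum = 0.9247

0.9247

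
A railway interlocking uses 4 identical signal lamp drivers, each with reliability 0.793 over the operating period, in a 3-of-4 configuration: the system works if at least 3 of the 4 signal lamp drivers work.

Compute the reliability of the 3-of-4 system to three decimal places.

0.808

R = Σ_{i=3}^{4} C(4,i) p^i (1−p)^{4−i} with p = 0.793
C(4,3)·0.793^3·0.207^1 = 0.41290
C(4,4)·0.793^4·0.207^0 = 0.39545
Sum = 0.808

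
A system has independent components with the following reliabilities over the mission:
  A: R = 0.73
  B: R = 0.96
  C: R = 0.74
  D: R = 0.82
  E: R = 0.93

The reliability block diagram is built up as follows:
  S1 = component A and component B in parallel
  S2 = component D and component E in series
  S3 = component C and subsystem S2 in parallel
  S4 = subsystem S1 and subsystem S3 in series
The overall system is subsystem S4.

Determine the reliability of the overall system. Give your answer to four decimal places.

0.9281

Parallel (A and B): 1 − (1 − 0.730000)(1 − 0.960000) = 0.989200
Series (D and E): 0.820000 × 0.930000 = 0.762600
Parallel (C and [0.762600]): 1 − (1 − 0.740000)(1 − 0.762600) = 0.938276
Series ([0.989200] and [0.938276]): 0.989200 × 0.938276 = 0.9281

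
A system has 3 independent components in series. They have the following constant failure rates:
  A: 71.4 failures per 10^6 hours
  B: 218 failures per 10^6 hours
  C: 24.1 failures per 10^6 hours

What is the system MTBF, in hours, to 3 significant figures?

Series of exponential components: λ_sys = Σ λ_i
λ_sys = 0.0000714 + 0.000218 + 0.0000241 = 3.1350e-04 /h
MTBF = 1 / λ_sys = 3190 h

3190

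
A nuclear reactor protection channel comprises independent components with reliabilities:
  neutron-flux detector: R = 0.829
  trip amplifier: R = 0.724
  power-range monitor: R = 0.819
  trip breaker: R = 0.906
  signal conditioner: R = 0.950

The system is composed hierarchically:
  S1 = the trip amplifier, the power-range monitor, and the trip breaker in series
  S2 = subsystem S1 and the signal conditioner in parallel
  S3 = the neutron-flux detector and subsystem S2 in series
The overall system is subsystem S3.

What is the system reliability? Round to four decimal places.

Series (trip amplifier, power-range monitor, and trip breaker): 0.724000 × 0.819000 × 0.906000 = 0.537218
Parallel ([0.537218] and signal conditioner): 1 − (1 − 0.537218)(1 − 0.950000) = 0.976861
Series (neutron-flux detector and [0.976861]): 0.829000 × 0.976861 = 0.8098

0.8098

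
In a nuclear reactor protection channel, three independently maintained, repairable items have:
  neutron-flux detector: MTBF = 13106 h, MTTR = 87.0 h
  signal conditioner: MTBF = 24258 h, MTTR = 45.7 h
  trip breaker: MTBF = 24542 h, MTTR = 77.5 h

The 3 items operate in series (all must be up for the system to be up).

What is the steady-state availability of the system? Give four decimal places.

A(neutron-flux detector) = MTBF/(MTBF+MTTR) = 13106/(13106+87.0) = 0.993406
A(signal conditioner) = MTBF/(MTBF+MTTR) = 24258/(24258+45.7) = 0.998120
A(trip breaker) = MTBF/(MTBF+MTTR) = 24542/(24542+77.5) = 0.996852
Series availability: 0.993406 × 0.998120 × 0.996852 = 0.9884

0.9884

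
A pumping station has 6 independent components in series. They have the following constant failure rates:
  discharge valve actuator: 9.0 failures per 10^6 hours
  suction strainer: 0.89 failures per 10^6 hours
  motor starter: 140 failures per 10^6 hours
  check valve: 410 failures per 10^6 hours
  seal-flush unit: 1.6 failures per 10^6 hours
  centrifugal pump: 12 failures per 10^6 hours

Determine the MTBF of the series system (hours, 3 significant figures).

1740

Series of exponential components: λ_sys = Σ λ_i
λ_sys = 0.0000090 + 0.00000089 + 0.00014 + 0.00041 + 0.0000016 + 0.000012 = 5.7349e-04 /h
MTBF = 1 / λ_sys = 1740 h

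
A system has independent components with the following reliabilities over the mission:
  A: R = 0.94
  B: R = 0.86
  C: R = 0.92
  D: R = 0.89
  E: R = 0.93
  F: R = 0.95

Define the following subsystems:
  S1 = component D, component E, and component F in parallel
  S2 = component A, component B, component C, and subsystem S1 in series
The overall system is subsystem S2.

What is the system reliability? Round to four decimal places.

0.7434

Parallel (D, E, and F): 1 − (1 − 0.890000)(1 − 0.930000)(1 − 0.950000) = 0.999615
Series (A, B, C, and [0.999615]): 0.940000 × 0.860000 × 0.920000 × 0.999615 = 0.7434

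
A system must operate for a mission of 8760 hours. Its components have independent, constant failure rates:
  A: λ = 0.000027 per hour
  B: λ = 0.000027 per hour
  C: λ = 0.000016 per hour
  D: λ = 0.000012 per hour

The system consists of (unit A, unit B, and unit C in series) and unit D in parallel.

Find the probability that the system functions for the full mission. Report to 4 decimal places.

0.9543

R(A) = exp(−0.000027 × 8760) = 0.789370
R(B) = exp(−0.000027 × 8760) = 0.789370
R(C) = exp(−0.000016 × 8760) = 0.869219
R(D) = exp(−0.000012 × 8760) = 0.900216
Series (A, B, and C): 0.789370 × 0.789370 × 0.869219 = 0.541615
Parallel ([0.541615] and D): 1 − (1 − 0.541615)(1 − 0.900216) = 0.9543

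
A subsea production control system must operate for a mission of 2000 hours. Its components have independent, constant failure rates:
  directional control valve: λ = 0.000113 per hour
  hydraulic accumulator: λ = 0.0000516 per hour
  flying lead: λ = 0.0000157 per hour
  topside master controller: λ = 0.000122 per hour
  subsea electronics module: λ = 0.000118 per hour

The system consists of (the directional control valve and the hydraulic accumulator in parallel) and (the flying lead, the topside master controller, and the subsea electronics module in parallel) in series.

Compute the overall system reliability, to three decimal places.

0.979

R(directional control valve) = exp(−0.000113 × 2000) = 0.79772
R(hydraulic accumulator) = exp(−0.0000516 × 2000) = 0.90195
R(flying lead) = exp(−0.0000157 × 2000) = 0.96909
R(topside master controller) = exp(−0.000122 × 2000) = 0.78349
R(subsea electronics module) = exp(−0.000118 × 2000) = 0.78978
Parallel (directional control valve and hydraulic accumulator): 1 − (1 − 0.79772)(1 − 0.90195) = 0.98017
Parallel (flying lead, topside master controller, and subsea electronics module): 1 − (1 − 0.96909)(1 − 0.78349)(1 − 0.78978) = 0.99859
Series ([0.98017] and [0.99859]): 0.98017 × 0.99859 = 0.979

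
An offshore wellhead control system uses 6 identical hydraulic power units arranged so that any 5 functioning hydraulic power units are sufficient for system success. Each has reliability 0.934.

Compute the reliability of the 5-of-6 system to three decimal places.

0.945

R = Σ_{i=5}^{6} C(6,i) p^i (1−p)^{6−i} with p = 0.934
C(6,5)·0.934^5·0.066^1 = 0.28147
C(6,6)·0.934^6·0.066^0 = 0.66387
Sum = 0.945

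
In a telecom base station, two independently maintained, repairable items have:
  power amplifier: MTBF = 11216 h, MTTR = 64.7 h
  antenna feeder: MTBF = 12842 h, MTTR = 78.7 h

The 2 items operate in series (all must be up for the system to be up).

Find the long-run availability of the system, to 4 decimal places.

A(power amplifier) = MTBF/(MTBF+MTTR) = 11216/(11216+64.7) = 0.994265
A(antenna feeder) = MTBF/(MTBF+MTTR) = 12842/(12842+78.7) = 0.993909
Series availability: 0.994265 × 0.993909 = 0.9882

0.9882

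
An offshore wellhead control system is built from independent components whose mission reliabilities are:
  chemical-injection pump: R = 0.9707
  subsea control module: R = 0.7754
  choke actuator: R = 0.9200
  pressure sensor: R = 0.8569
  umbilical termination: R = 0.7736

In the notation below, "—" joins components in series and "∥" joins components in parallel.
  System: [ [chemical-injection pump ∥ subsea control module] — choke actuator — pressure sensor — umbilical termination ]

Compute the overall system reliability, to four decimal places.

Parallel (chemical-injection pump and subsea control module): 1 − (1 − 0.970700)(1 − 0.775400) = 0.993419
Series ([0.993419], choke actuator, pressure sensor, and umbilical termination): 0.993419 × 0.920000 × 0.856900 × 0.773600 = 0.6059

0.6059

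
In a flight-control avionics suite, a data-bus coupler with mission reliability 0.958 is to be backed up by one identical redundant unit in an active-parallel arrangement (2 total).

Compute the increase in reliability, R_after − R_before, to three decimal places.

0.040

R_before = 0.958
R_after = 1 − (1 − 0.958)^2 = 0.998
ΔR = 0.998 − 0.958 = 0.040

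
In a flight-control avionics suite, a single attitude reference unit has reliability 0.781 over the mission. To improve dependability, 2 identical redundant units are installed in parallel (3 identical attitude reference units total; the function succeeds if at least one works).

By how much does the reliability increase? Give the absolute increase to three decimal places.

0.208

R_before = 0.781
R_after = 1 − (1 − 0.781)^3 = 0.989
ΔR = 0.989 − 0.781 = 0.208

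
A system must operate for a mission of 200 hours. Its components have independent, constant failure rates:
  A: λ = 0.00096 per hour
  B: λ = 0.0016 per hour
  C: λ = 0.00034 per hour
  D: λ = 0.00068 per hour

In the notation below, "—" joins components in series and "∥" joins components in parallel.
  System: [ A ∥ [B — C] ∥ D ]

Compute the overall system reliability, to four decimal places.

0.9929

R(A) = exp(−0.00096 × 200) = 0.825307
R(B) = exp(−0.0016 × 200) = 0.726149
R(C) = exp(−0.00034 × 200) = 0.934260
R(D) = exp(−0.00068 × 200) = 0.872843
Series (B and C): 0.726149 × 0.934260 = 0.678412
Parallel (A, [0.678412], and D): 1 − (1 − 0.825307)(1 − 0.678412)(1 − 0.872843) = 0.9929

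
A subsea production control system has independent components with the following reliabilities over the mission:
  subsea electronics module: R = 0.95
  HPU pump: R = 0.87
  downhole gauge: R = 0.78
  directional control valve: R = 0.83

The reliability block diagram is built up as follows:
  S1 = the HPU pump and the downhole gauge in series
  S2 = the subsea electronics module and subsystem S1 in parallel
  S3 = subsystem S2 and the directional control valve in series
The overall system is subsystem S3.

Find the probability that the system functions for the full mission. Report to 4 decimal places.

0.8167

Series (HPU pump and downhole gauge): 0.870000 × 0.780000 = 0.678600
Parallel (subsea electronics module and [0.678600]): 1 − (1 − 0.950000)(1 − 0.678600) = 0.983930
Series ([0.983930] and directional control valve): 0.983930 × 0.830000 = 0.8167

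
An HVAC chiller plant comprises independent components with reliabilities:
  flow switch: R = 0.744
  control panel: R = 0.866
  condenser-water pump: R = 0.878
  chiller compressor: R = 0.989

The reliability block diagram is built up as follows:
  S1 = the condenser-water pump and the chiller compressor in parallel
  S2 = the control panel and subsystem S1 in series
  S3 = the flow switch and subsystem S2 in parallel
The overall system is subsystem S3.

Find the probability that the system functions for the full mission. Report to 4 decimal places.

Parallel (condenser-water pump and chiller compressor): 1 − (1 − 0.878000)(1 − 0.989000) = 0.998658
Series (control panel and [0.998658]): 0.866000 × 0.998658 = 0.864838
Parallel (flow switch and [0.864838]): 1 − (1 − 0.744000)(1 − 0.864838) = 0.9654

0.9654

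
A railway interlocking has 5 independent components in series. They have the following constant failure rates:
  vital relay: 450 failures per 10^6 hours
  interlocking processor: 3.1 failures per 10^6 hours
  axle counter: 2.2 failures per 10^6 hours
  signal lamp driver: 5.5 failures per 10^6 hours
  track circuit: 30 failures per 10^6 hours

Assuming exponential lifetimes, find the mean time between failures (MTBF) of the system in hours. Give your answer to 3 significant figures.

2040

Series of exponential components: λ_sys = Σ λ_i
λ_sys = 0.00045 + 0.0000031 + 0.0000022 + 0.0000055 + 0.000030 = 4.9080e-04 /h
MTBF = 1 / λ_sys = 2040 h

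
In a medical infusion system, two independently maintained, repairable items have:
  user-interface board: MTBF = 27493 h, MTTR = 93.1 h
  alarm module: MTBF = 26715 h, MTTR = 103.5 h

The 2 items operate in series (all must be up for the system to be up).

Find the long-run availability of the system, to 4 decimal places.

0.9928

A(user-interface board) = MTBF/(MTBF+MTTR) = 27493/(27493+93.1) = 0.996625
A(alarm module) = MTBF/(MTBF+MTTR) = 26715/(26715+103.5) = 0.996141
Series availability: 0.996625 × 0.996141 = 0.9928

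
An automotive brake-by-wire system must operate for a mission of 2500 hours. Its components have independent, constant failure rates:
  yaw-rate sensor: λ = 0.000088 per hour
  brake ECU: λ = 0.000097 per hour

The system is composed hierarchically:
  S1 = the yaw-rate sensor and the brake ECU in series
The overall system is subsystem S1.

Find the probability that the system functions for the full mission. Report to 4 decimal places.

R(yaw-rate sensor) = exp(−0.000088 × 2500) = 0.802519
R(brake ECU) = exp(−0.000097 × 2500) = 0.784664
Series (yaw-rate sensor and brake ECU): 0.802519 × 0.784664 = 0.6297

0.6297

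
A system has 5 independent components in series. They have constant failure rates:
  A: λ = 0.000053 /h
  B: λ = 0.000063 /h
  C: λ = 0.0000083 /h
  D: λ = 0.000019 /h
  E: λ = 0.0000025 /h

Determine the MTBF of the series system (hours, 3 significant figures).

Series of exponential components: λ_sys = Σ λ_i
λ_sys = 0.000053 + 0.000063 + 0.0000083 + 0.000019 + 0.0000025 = 1.4580e-04 /h
MTBF = 1 / λ_sys = 6860 h

6860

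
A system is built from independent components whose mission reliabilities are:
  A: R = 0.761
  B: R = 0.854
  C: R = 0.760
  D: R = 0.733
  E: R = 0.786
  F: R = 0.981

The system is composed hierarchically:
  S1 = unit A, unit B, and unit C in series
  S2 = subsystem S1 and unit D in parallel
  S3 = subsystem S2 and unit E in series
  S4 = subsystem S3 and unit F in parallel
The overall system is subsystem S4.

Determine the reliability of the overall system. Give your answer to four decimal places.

0.9939

Series (A, B, and C): 0.761000 × 0.854000 × 0.760000 = 0.493919
Parallel ([0.493919] and D): 1 − (1 − 0.493919)(1 − 0.733000) = 0.864876
Series ([0.864876] and E): 0.864876 × 0.786000 = 0.679793
Parallel ([0.679793] and F): 1 − (1 − 0.679793)(1 − 0.981000) = 0.9939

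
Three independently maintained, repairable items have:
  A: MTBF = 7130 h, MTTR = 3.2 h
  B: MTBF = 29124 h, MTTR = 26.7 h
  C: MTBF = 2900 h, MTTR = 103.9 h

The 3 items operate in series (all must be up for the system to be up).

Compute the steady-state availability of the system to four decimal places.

0.9641

A(A) = MTBF/(MTBF+MTTR) = 7130/(7130+3.2) = 0.999551
A(B) = MTBF/(MTBF+MTTR) = 29124/(29124+26.7) = 0.999084
A(C) = MTBF/(MTBF+MTTR) = 2900/(2900+103.9) = 0.965412
Series availability: 0.999551 × 0.999084 × 0.965412 = 0.9641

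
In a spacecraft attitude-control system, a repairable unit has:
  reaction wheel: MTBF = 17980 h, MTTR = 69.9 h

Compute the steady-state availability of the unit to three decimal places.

A(reaction wheel) = MTBF/(MTBF+MTTR) = 17980/(17980+69.9) = 0.996

0.996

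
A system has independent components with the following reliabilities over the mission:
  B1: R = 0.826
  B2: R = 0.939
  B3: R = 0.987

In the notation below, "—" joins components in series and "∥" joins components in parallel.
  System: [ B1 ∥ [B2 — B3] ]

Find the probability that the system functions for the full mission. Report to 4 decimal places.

Series (B2 and B3): 0.939000 × 0.987000 = 0.926793
Parallel (B1 and [0.926793]): 1 − (1 − 0.826000)(1 − 0.926793) = 0.9873

0.9873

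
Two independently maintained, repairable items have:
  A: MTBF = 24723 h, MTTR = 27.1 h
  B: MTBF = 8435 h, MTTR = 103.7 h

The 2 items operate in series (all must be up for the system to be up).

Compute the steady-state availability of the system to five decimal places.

0.98677

A(A) = MTBF/(MTBF+MTTR) = 24723/(24723+27.1) = 0.998905
A(B) = MTBF/(MTBF+MTTR) = 8435/(8435+103.7) = 0.987855
Series availability: 0.998905 × 0.987855 = 0.98677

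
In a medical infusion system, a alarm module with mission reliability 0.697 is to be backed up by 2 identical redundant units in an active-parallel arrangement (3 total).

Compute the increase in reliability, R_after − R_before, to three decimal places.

R_before = 0.697
R_after = 1 − (1 − 0.697)^3 = 0.972
ΔR = 0.972 − 0.697 = 0.275

0.275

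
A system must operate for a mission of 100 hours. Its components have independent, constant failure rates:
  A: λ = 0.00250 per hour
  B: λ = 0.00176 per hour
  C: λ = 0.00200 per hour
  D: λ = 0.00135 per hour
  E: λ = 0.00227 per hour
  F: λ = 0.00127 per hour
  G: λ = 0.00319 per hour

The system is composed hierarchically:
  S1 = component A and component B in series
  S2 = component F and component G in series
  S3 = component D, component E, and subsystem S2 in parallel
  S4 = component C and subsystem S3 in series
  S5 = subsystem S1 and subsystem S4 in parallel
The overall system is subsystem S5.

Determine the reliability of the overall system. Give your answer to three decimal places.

0.934

R(A) = exp(−0.00250 × 100) = 0.77880
R(B) = exp(−0.00176 × 100) = 0.83862
R(C) = exp(−0.00200 × 100) = 0.81873
R(D) = exp(−0.00135 × 100) = 0.87372
R(E) = exp(−0.00227 × 100) = 0.79692
R(F) = exp(−0.00127 × 100) = 0.88073
R(G) = exp(−0.00319 × 100) = 0.72688
Series (A and B): 0.77880 × 0.83862 = 0.65312
Series (F and G): 0.88073 × 0.72688 = 0.64019
Parallel (D, E, and [0.64019]): 1 − (1 − 0.87372)(1 − 0.79692)(1 − 0.64019) = 0.99077
Series (C and [0.99077]): 0.81873 × 0.99077 = 0.81117
Parallel ([0.65312] and [0.81117]): 1 − (1 − 0.65312)(1 − 0.81117) = 0.934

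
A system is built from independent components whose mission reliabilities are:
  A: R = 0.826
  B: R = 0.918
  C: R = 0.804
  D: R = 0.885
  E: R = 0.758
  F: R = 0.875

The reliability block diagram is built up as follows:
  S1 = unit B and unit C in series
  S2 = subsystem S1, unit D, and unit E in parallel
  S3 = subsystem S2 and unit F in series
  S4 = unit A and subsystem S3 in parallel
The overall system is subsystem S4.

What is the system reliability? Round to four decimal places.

Series (B and C): 0.918000 × 0.804000 = 0.738072
Parallel ([0.738072], D, and E): 1 − (1 − 0.738072)(1 − 0.885000)(1 − 0.758000) = 0.992711
Series ([0.992711] and F): 0.992711 × 0.875000 = 0.868622
Parallel (A and [0.868622]): 1 − (1 − 0.826000)(1 − 0.868622) = 0.9771

0.9771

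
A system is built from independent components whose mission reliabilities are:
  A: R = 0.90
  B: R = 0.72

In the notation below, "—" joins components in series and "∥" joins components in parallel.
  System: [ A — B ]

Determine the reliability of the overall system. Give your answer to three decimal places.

0.648

Series (A and B): 0.90000 × 0.72000 = 0.648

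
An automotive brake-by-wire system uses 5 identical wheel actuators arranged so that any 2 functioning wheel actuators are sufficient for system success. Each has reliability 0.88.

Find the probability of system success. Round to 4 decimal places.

0.9991

R = Σ_{i=2}^{5} C(5,i) p^i (1−p)^{5−i} with p = 0.88
C(5,2)·0.88^2·0.12^3 = 0.013382
C(5,3)·0.88^3·0.12^2 = 0.098132
C(5,4)·0.88^4·0.12^1 = 0.359817
C(5,5)·0.88^5·0.12^0 = 0.527732
Sum = 0.9991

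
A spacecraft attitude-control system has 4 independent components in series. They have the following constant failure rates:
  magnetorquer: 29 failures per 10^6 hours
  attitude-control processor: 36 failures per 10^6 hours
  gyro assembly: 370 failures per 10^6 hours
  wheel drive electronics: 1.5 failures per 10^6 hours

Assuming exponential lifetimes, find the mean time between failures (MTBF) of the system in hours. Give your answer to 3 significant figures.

Series of exponential components: λ_sys = Σ λ_i
λ_sys = 0.000029 + 0.000036 + 0.00037 + 0.0000015 = 4.3650e-04 /h
MTBF = 1 / λ_sys = 2290 h

2290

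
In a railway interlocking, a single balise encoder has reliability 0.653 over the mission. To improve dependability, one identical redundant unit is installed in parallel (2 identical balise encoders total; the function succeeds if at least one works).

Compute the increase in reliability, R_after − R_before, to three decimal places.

0.227

R_before = 0.653
R_after = 1 − (1 − 0.653)^2 = 0.880
ΔR = 0.880 − 0.653 = 0.227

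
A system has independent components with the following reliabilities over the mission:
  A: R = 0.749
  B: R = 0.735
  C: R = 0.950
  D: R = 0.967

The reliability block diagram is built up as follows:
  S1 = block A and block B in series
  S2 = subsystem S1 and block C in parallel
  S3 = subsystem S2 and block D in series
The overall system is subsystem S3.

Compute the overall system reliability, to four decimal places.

Series (A and B): 0.749000 × 0.735000 = 0.550515
Parallel ([0.550515] and C): 1 − (1 − 0.550515)(1 − 0.950000) = 0.977526
Series ([0.977526] and D): 0.977526 × 0.967000 = 0.9453

0.9453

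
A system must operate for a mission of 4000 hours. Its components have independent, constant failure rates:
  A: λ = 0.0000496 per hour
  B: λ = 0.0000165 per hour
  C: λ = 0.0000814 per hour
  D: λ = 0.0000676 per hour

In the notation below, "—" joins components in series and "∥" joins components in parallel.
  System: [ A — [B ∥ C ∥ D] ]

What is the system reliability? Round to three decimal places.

R(A) = exp(−0.0000496 × 4000) = 0.82004
R(B) = exp(−0.0000165 × 4000) = 0.93613
R(C) = exp(−0.0000814 × 4000) = 0.72209
R(D) = exp(−0.0000676 × 4000) = 0.76307
Parallel (B, C, and D): 1 − (1 − 0.93613)(1 − 0.72209)(1 − 0.76307) = 0.99579
Series (A and [0.99579]): 0.82004 × 0.99579 = 0.817

0.817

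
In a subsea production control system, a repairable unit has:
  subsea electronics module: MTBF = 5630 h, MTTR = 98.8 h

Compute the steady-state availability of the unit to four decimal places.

0.9828

A(subsea electronics module) = MTBF/(MTBF+MTTR) = 5630/(5630+98.8) = 0.9828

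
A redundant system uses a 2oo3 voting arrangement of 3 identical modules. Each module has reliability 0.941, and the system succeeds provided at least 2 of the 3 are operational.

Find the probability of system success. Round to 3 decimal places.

R = Σ_{i=2}^{3} C(3,i) p^i (1−p)^{3−i} with p = 0.941
C(3,2)·0.941^2·0.059^1 = 0.15673
C(3,3)·0.941^3·0.059^0 = 0.83324
Sum = 0.990

0.990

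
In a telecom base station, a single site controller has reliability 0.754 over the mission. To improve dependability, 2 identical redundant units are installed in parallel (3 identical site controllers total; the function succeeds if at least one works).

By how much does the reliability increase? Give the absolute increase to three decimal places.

R_before = 0.754
R_after = 1 − (1 − 0.754)^3 = 0.985
ΔR = 0.985 − 0.754 = 0.231

0.231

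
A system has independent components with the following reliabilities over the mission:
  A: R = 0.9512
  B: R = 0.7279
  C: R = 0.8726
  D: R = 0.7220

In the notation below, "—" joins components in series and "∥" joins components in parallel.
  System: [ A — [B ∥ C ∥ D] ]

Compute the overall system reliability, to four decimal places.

0.9420

Parallel (B, C, and D): 1 − (1 − 0.727900)(1 − 0.872600)(1 − 0.722000) = 0.990363
Series (A and [0.990363]): 0.951200 × 0.990363 = 0.9420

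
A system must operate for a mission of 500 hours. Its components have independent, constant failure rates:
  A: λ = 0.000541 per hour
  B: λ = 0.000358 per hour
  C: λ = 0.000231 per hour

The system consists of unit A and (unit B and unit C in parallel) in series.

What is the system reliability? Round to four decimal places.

R(A) = exp(−0.000541 × 500) = 0.762998
R(B) = exp(−0.000358 × 500) = 0.836106
R(C) = exp(−0.000231 × 500) = 0.890921
Parallel (B and C): 1 − (1 − 0.836106)(1 − 0.890921) = 0.982123
Series (A and [0.982123]): 0.762998 × 0.982123 = 0.7494

0.7494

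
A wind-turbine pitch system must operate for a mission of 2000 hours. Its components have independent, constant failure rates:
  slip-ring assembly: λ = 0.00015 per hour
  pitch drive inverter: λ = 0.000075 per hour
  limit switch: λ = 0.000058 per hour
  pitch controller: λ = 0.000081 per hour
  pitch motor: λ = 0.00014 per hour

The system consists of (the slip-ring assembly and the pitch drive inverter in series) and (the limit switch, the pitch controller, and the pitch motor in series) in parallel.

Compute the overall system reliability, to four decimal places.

0.8450

R(slip-ring assembly) = exp(−0.00015 × 2000) = 0.740818
R(pitch drive inverter) = exp(−0.000075 × 2000) = 0.860708
R(limit switch) = exp(−0.000058 × 2000) = 0.890475
R(pitch controller) = exp(−0.000081 × 2000) = 0.850441
R(pitch motor) = exp(−0.00014 × 2000) = 0.755784
Series (slip-ring assembly and pitch drive inverter): 0.740818 × 0.860708 = 0.637628
Series (limit switch, pitch controller, and pitch motor): 0.890475 × 0.850441 × 0.755784 = 0.572353
Parallel ([0.637628] and [0.572353]): 1 − (1 − 0.637628)(1 − 0.572353) = 0.8450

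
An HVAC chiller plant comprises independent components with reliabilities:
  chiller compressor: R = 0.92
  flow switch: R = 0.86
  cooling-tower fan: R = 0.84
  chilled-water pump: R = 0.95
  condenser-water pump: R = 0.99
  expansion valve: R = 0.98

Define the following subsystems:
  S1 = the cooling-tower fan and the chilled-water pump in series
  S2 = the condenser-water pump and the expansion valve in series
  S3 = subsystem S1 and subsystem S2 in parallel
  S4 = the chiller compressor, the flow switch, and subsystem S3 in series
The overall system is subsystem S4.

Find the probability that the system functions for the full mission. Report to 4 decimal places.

0.7864

Series (cooling-tower fan and chilled-water pump): 0.840000 × 0.950000 = 0.798000
Series (condenser-water pump and expansion valve): 0.990000 × 0.980000 = 0.970200
Parallel ([0.798000] and [0.970200]): 1 − (1 − 0.798000)(1 − 0.970200) = 0.993980
Series (chiller compressor, flow switch, and [0.993980]): 0.920000 × 0.860000 × 0.993980 = 0.7864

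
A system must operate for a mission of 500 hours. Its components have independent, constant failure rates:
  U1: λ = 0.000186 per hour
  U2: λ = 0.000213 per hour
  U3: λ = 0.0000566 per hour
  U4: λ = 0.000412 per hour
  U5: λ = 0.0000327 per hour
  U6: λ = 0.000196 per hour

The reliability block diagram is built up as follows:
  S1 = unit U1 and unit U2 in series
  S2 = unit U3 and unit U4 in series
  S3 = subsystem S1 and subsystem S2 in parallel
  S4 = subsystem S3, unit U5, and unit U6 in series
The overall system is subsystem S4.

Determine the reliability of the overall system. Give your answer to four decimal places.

R(U1) = exp(−0.000186 × 500) = 0.911194
R(U2) = exp(−0.000213 × 500) = 0.898975
R(U3) = exp(−0.0000566 × 500) = 0.972097
R(U4) = exp(−0.000412 × 500) = 0.813833
R(U5) = exp(−0.0000327 × 500) = 0.983783
R(U6) = exp(−0.000196 × 500) = 0.906649
Series (U1 and U2): 0.911194 × 0.898975 = 0.819141
Series (U3 and U4): 0.972097 × 0.813833 = 0.791125
Parallel ([0.819141] and [0.791125]): 1 − (1 − 0.819141)(1 − 0.791125) = 0.962223
Series ([0.962223], U5, and U6): 0.962223 × 0.983783 × 0.906649 = 0.8583

0.8583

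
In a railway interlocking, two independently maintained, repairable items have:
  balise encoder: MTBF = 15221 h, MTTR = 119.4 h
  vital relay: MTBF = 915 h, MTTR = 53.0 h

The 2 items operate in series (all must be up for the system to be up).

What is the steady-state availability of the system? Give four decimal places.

A(balise encoder) = MTBF/(MTBF+MTTR) = 15221/(15221+119.4) = 0.992217
A(vital relay) = MTBF/(MTBF+MTTR) = 915/(915+53.0) = 0.945248
Series availability: 0.992217 × 0.945248 = 0.9379

0.9379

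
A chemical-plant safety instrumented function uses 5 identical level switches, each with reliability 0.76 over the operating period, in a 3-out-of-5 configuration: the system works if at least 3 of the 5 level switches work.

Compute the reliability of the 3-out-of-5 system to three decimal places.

R = Σ_{i=3}^{5} C(5,i) p^i (1−p)^{5−i} with p = 0.76
C(5,3)·0.76^3·0.24^2 = 0.25285
C(5,4)·0.76^4·0.24^1 = 0.40035
C(5,5)·0.76^5·0.24^0 = 0.25355
Sum = 0.907

0.907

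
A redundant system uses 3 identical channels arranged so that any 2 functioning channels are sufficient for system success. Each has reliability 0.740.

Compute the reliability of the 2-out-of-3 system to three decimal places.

0.832

R = Σ_{i=2}^{3} C(3,i) p^i (1−p)^{3−i} with p = 0.740
C(3,2)·0.740^2·0.260^1 = 0.42713
C(3,3)·0.740^3·0.260^0 = 0.40522
Sum = 0.832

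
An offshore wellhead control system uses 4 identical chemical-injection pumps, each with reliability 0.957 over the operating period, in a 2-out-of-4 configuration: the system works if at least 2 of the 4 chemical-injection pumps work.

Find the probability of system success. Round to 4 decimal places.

0.9997

R = Σ_{i=2}^{4} C(4,i) p^i (1−p)^{4−i} with p = 0.957
C(4,2)·0.957^2·0.043^2 = 0.010160
C(4,3)·0.957^3·0.043^1 = 0.150752
C(4,4)·0.957^4·0.043^0 = 0.838779
Sum = 0.9997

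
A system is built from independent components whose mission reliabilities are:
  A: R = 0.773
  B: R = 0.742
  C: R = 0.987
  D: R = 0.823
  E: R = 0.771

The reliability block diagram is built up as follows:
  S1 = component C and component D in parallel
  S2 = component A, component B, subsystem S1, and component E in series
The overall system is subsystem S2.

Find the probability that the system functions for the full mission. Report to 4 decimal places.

Parallel (C and D): 1 − (1 − 0.987000)(1 − 0.823000) = 0.997699
Series (A, B, [0.997699], and E): 0.773000 × 0.742000 × 0.997699 × 0.771000 = 0.4412

0.4412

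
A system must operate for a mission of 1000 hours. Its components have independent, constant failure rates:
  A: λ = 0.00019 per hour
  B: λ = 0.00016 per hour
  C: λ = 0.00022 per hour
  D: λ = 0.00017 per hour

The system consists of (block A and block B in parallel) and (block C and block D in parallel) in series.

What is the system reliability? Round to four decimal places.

R(A) = exp(−0.00019 × 1000) = 0.826959
R(B) = exp(−0.00016 × 1000) = 0.852144
R(C) = exp(−0.00022 × 1000) = 0.802519
R(D) = exp(−0.00017 × 1000) = 0.843665
Parallel (A and B): 1 − (1 − 0.826959)(1 − 0.852144) = 0.974415
Parallel (C and D): 1 − (1 − 0.802519)(1 − 0.843665) = 0.969127
Series ([0.974415] and [0.969127]): 0.974415 × 0.969127 = 0.9443

0.9443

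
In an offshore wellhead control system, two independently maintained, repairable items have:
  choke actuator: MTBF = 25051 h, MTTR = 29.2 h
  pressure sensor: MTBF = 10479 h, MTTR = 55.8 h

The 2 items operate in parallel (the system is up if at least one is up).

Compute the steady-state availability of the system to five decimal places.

A(choke actuator) = MTBF/(MTBF+MTTR) = 25051/(25051+29.2) = 0.998836
A(pressure sensor) = MTBF/(MTBF+MTTR) = 10479/(10479+55.8) = 0.994703
Parallel availability: 1 − (1 − 0.998836)(1 − 0.994703) = 0.99999

0.99999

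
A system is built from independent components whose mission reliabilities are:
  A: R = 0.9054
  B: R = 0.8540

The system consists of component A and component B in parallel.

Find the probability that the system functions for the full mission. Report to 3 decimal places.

Parallel (A and B): 1 − (1 − 0.90540)(1 − 0.85400) = 0.986

0.986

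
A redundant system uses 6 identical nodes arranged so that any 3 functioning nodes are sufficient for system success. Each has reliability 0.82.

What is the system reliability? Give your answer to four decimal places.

R = Σ_{i=3}^{6} C(6,i) p^i (1−p)^{6−i} with p = 0.82
C(6,3)·0.82^3·0.18^3 = 0.064312
C(6,4)·0.82^4·0.18^2 = 0.219731
C(6,5)·0.82^5·0.18^1 = 0.400399
C(6,6)·0.82^6·0.18^0 = 0.304007
Sum = 0.9884

0.9884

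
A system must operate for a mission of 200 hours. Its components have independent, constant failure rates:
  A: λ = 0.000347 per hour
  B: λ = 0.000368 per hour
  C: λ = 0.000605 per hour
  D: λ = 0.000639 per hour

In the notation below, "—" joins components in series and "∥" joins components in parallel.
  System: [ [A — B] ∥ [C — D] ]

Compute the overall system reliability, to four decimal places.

0.9707

R(A) = exp(−0.000347 × 200) = 0.932953
R(B) = exp(−0.000368 × 200) = 0.929043
R(C) = exp(−0.000605 × 200) = 0.886034
R(D) = exp(−0.000639 × 200) = 0.880029
Series (A and B): 0.932953 × 0.929043 = 0.866753
Series (C and D): 0.886034 × 0.880029 = 0.779736
Parallel ([0.866753] and [0.779736]): 1 − (1 − 0.866753)(1 − 0.779736) = 0.9707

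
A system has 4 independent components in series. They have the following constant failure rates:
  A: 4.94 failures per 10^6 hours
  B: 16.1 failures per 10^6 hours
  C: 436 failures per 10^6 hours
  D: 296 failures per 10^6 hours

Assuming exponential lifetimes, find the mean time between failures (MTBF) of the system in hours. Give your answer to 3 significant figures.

1330

Series of exponential components: λ_sys = Σ λ_i
λ_sys = 0.00000494 + 0.0000161 + 0.000436 + 0.000296 = 7.5304e-04 /h
MTBF = 1 / λ_sys = 1330 h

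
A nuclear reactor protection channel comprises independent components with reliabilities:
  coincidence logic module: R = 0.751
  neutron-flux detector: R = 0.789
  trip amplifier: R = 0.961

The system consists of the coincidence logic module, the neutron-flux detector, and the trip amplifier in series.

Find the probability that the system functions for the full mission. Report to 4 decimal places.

0.5694

Series (coincidence logic module, neutron-flux detector, and trip amplifier): 0.751000 × 0.789000 × 0.961000 = 0.5694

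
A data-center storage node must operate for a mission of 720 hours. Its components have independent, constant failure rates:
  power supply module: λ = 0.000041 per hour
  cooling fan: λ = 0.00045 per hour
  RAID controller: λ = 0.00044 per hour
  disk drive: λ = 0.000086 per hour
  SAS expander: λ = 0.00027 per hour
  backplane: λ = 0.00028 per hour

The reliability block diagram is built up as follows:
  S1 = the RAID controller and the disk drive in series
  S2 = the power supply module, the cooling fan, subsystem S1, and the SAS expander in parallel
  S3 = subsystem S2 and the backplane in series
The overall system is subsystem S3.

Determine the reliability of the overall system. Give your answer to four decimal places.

R(power supply module) = exp(−0.000041 × 720) = 0.970911
R(cooling fan) = exp(−0.00045 × 720) = 0.723250
R(RAID controller) = exp(−0.00044 × 720) = 0.728476
R(disk drive) = exp(−0.000086 × 720) = 0.939958
R(SAS expander) = exp(−0.00027 × 720) = 0.823329
R(backplane) = exp(−0.00028 × 720) = 0.817422
Series (RAID controller and disk drive): 0.728476 × 0.939958 = 0.684737
Parallel (power supply module, cooling fan, [0.684737], and SAS expander): 1 − (1 − 0.970911)(1 − 0.723250)(1 − 0.684737)(1 − 0.823329) = 0.999552
Series ([0.999552] and backplane): 0.999552 × 0.817422 = 0.8171

0.8171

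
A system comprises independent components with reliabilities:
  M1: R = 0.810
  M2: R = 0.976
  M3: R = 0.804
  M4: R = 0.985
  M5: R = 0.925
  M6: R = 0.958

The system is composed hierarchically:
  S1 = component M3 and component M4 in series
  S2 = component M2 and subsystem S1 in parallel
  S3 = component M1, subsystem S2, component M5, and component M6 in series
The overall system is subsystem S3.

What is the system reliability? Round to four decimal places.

0.7142

Series (M3 and M4): 0.804000 × 0.985000 = 0.791940
Parallel (M2 and [0.791940]): 1 − (1 − 0.976000)(1 − 0.791940) = 0.995007
Series (M1, [0.995007], M5, and M6): 0.810000 × 0.995007 × 0.925000 × 0.958000 = 0.7142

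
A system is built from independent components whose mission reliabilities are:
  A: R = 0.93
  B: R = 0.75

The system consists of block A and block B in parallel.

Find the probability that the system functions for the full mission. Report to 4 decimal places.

0.9825

Parallel (A and B): 1 − (1 − 0.930000)(1 − 0.750000) = 0.9825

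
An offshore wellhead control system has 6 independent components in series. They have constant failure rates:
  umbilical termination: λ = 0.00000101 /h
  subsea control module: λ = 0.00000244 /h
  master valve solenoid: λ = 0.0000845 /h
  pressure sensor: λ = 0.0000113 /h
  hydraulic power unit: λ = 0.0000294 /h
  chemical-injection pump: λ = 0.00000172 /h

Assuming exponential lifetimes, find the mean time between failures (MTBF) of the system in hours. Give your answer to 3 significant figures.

7670

Series of exponential components: λ_sys = Σ λ_i
λ_sys = 0.00000101 + 0.00000244 + 0.0000845 + 0.0000113 + 0.0000294 + 0.00000172 = 1.3037e-04 /h
MTBF = 1 / λ_sys = 7670 h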